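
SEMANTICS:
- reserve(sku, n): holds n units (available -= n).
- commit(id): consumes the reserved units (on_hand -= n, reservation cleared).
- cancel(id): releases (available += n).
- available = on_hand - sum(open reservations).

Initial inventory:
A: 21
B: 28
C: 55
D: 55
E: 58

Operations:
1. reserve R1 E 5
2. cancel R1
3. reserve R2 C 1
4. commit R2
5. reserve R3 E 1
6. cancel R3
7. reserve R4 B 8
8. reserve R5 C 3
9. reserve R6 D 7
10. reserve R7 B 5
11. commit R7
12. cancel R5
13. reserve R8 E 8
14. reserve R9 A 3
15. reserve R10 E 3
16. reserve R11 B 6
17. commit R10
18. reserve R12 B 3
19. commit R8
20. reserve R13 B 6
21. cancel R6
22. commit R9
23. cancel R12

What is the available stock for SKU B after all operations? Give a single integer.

Step 1: reserve R1 E 5 -> on_hand[A=21 B=28 C=55 D=55 E=58] avail[A=21 B=28 C=55 D=55 E=53] open={R1}
Step 2: cancel R1 -> on_hand[A=21 B=28 C=55 D=55 E=58] avail[A=21 B=28 C=55 D=55 E=58] open={}
Step 3: reserve R2 C 1 -> on_hand[A=21 B=28 C=55 D=55 E=58] avail[A=21 B=28 C=54 D=55 E=58] open={R2}
Step 4: commit R2 -> on_hand[A=21 B=28 C=54 D=55 E=58] avail[A=21 B=28 C=54 D=55 E=58] open={}
Step 5: reserve R3 E 1 -> on_hand[A=21 B=28 C=54 D=55 E=58] avail[A=21 B=28 C=54 D=55 E=57] open={R3}
Step 6: cancel R3 -> on_hand[A=21 B=28 C=54 D=55 E=58] avail[A=21 B=28 C=54 D=55 E=58] open={}
Step 7: reserve R4 B 8 -> on_hand[A=21 B=28 C=54 D=55 E=58] avail[A=21 B=20 C=54 D=55 E=58] open={R4}
Step 8: reserve R5 C 3 -> on_hand[A=21 B=28 C=54 D=55 E=58] avail[A=21 B=20 C=51 D=55 E=58] open={R4,R5}
Step 9: reserve R6 D 7 -> on_hand[A=21 B=28 C=54 D=55 E=58] avail[A=21 B=20 C=51 D=48 E=58] open={R4,R5,R6}
Step 10: reserve R7 B 5 -> on_hand[A=21 B=28 C=54 D=55 E=58] avail[A=21 B=15 C=51 D=48 E=58] open={R4,R5,R6,R7}
Step 11: commit R7 -> on_hand[A=21 B=23 C=54 D=55 E=58] avail[A=21 B=15 C=51 D=48 E=58] open={R4,R5,R6}
Step 12: cancel R5 -> on_hand[A=21 B=23 C=54 D=55 E=58] avail[A=21 B=15 C=54 D=48 E=58] open={R4,R6}
Step 13: reserve R8 E 8 -> on_hand[A=21 B=23 C=54 D=55 E=58] avail[A=21 B=15 C=54 D=48 E=50] open={R4,R6,R8}
Step 14: reserve R9 A 3 -> on_hand[A=21 B=23 C=54 D=55 E=58] avail[A=18 B=15 C=54 D=48 E=50] open={R4,R6,R8,R9}
Step 15: reserve R10 E 3 -> on_hand[A=21 B=23 C=54 D=55 E=58] avail[A=18 B=15 C=54 D=48 E=47] open={R10,R4,R6,R8,R9}
Step 16: reserve R11 B 6 -> on_hand[A=21 B=23 C=54 D=55 E=58] avail[A=18 B=9 C=54 D=48 E=47] open={R10,R11,R4,R6,R8,R9}
Step 17: commit R10 -> on_hand[A=21 B=23 C=54 D=55 E=55] avail[A=18 B=9 C=54 D=48 E=47] open={R11,R4,R6,R8,R9}
Step 18: reserve R12 B 3 -> on_hand[A=21 B=23 C=54 D=55 E=55] avail[A=18 B=6 C=54 D=48 E=47] open={R11,R12,R4,R6,R8,R9}
Step 19: commit R8 -> on_hand[A=21 B=23 C=54 D=55 E=47] avail[A=18 B=6 C=54 D=48 E=47] open={R11,R12,R4,R6,R9}
Step 20: reserve R13 B 6 -> on_hand[A=21 B=23 C=54 D=55 E=47] avail[A=18 B=0 C=54 D=48 E=47] open={R11,R12,R13,R4,R6,R9}
Step 21: cancel R6 -> on_hand[A=21 B=23 C=54 D=55 E=47] avail[A=18 B=0 C=54 D=55 E=47] open={R11,R12,R13,R4,R9}
Step 22: commit R9 -> on_hand[A=18 B=23 C=54 D=55 E=47] avail[A=18 B=0 C=54 D=55 E=47] open={R11,R12,R13,R4}
Step 23: cancel R12 -> on_hand[A=18 B=23 C=54 D=55 E=47] avail[A=18 B=3 C=54 D=55 E=47] open={R11,R13,R4}
Final available[B] = 3

Answer: 3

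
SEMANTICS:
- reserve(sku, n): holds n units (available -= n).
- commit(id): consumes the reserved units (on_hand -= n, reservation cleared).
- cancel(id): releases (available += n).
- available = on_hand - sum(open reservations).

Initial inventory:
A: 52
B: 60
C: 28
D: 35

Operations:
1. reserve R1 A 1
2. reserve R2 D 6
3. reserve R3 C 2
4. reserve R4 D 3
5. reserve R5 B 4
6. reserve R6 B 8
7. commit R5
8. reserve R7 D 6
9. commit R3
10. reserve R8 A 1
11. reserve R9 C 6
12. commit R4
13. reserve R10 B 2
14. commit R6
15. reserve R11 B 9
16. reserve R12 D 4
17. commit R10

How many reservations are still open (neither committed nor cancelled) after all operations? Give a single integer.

Answer: 7

Derivation:
Step 1: reserve R1 A 1 -> on_hand[A=52 B=60 C=28 D=35] avail[A=51 B=60 C=28 D=35] open={R1}
Step 2: reserve R2 D 6 -> on_hand[A=52 B=60 C=28 D=35] avail[A=51 B=60 C=28 D=29] open={R1,R2}
Step 3: reserve R3 C 2 -> on_hand[A=52 B=60 C=28 D=35] avail[A=51 B=60 C=26 D=29] open={R1,R2,R3}
Step 4: reserve R4 D 3 -> on_hand[A=52 B=60 C=28 D=35] avail[A=51 B=60 C=26 D=26] open={R1,R2,R3,R4}
Step 5: reserve R5 B 4 -> on_hand[A=52 B=60 C=28 D=35] avail[A=51 B=56 C=26 D=26] open={R1,R2,R3,R4,R5}
Step 6: reserve R6 B 8 -> on_hand[A=52 B=60 C=28 D=35] avail[A=51 B=48 C=26 D=26] open={R1,R2,R3,R4,R5,R6}
Step 7: commit R5 -> on_hand[A=52 B=56 C=28 D=35] avail[A=51 B=48 C=26 D=26] open={R1,R2,R3,R4,R6}
Step 8: reserve R7 D 6 -> on_hand[A=52 B=56 C=28 D=35] avail[A=51 B=48 C=26 D=20] open={R1,R2,R3,R4,R6,R7}
Step 9: commit R3 -> on_hand[A=52 B=56 C=26 D=35] avail[A=51 B=48 C=26 D=20] open={R1,R2,R4,R6,R7}
Step 10: reserve R8 A 1 -> on_hand[A=52 B=56 C=26 D=35] avail[A=50 B=48 C=26 D=20] open={R1,R2,R4,R6,R7,R8}
Step 11: reserve R9 C 6 -> on_hand[A=52 B=56 C=26 D=35] avail[A=50 B=48 C=20 D=20] open={R1,R2,R4,R6,R7,R8,R9}
Step 12: commit R4 -> on_hand[A=52 B=56 C=26 D=32] avail[A=50 B=48 C=20 D=20] open={R1,R2,R6,R7,R8,R9}
Step 13: reserve R10 B 2 -> on_hand[A=52 B=56 C=26 D=32] avail[A=50 B=46 C=20 D=20] open={R1,R10,R2,R6,R7,R8,R9}
Step 14: commit R6 -> on_hand[A=52 B=48 C=26 D=32] avail[A=50 B=46 C=20 D=20] open={R1,R10,R2,R7,R8,R9}
Step 15: reserve R11 B 9 -> on_hand[A=52 B=48 C=26 D=32] avail[A=50 B=37 C=20 D=20] open={R1,R10,R11,R2,R7,R8,R9}
Step 16: reserve R12 D 4 -> on_hand[A=52 B=48 C=26 D=32] avail[A=50 B=37 C=20 D=16] open={R1,R10,R11,R12,R2,R7,R8,R9}
Step 17: commit R10 -> on_hand[A=52 B=46 C=26 D=32] avail[A=50 B=37 C=20 D=16] open={R1,R11,R12,R2,R7,R8,R9}
Open reservations: ['R1', 'R11', 'R12', 'R2', 'R7', 'R8', 'R9'] -> 7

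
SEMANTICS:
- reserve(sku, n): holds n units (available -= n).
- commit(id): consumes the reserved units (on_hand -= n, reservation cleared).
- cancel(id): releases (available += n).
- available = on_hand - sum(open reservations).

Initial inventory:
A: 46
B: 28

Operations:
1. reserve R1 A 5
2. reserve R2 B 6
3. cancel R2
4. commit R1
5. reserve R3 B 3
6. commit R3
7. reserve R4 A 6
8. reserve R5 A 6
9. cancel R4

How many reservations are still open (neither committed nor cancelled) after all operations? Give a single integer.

Answer: 1

Derivation:
Step 1: reserve R1 A 5 -> on_hand[A=46 B=28] avail[A=41 B=28] open={R1}
Step 2: reserve R2 B 6 -> on_hand[A=46 B=28] avail[A=41 B=22] open={R1,R2}
Step 3: cancel R2 -> on_hand[A=46 B=28] avail[A=41 B=28] open={R1}
Step 4: commit R1 -> on_hand[A=41 B=28] avail[A=41 B=28] open={}
Step 5: reserve R3 B 3 -> on_hand[A=41 B=28] avail[A=41 B=25] open={R3}
Step 6: commit R3 -> on_hand[A=41 B=25] avail[A=41 B=25] open={}
Step 7: reserve R4 A 6 -> on_hand[A=41 B=25] avail[A=35 B=25] open={R4}
Step 8: reserve R5 A 6 -> on_hand[A=41 B=25] avail[A=29 B=25] open={R4,R5}
Step 9: cancel R4 -> on_hand[A=41 B=25] avail[A=35 B=25] open={R5}
Open reservations: ['R5'] -> 1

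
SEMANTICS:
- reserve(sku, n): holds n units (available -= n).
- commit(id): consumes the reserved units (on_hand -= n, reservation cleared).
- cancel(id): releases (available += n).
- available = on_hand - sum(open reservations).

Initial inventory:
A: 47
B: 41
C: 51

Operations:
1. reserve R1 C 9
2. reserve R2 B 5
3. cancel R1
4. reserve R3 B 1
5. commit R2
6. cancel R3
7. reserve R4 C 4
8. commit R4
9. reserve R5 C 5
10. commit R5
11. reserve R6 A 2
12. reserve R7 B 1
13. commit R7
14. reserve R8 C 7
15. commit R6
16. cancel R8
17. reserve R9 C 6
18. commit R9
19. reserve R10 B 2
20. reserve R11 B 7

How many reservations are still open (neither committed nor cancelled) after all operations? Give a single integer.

Step 1: reserve R1 C 9 -> on_hand[A=47 B=41 C=51] avail[A=47 B=41 C=42] open={R1}
Step 2: reserve R2 B 5 -> on_hand[A=47 B=41 C=51] avail[A=47 B=36 C=42] open={R1,R2}
Step 3: cancel R1 -> on_hand[A=47 B=41 C=51] avail[A=47 B=36 C=51] open={R2}
Step 4: reserve R3 B 1 -> on_hand[A=47 B=41 C=51] avail[A=47 B=35 C=51] open={R2,R3}
Step 5: commit R2 -> on_hand[A=47 B=36 C=51] avail[A=47 B=35 C=51] open={R3}
Step 6: cancel R3 -> on_hand[A=47 B=36 C=51] avail[A=47 B=36 C=51] open={}
Step 7: reserve R4 C 4 -> on_hand[A=47 B=36 C=51] avail[A=47 B=36 C=47] open={R4}
Step 8: commit R4 -> on_hand[A=47 B=36 C=47] avail[A=47 B=36 C=47] open={}
Step 9: reserve R5 C 5 -> on_hand[A=47 B=36 C=47] avail[A=47 B=36 C=42] open={R5}
Step 10: commit R5 -> on_hand[A=47 B=36 C=42] avail[A=47 B=36 C=42] open={}
Step 11: reserve R6 A 2 -> on_hand[A=47 B=36 C=42] avail[A=45 B=36 C=42] open={R6}
Step 12: reserve R7 B 1 -> on_hand[A=47 B=36 C=42] avail[A=45 B=35 C=42] open={R6,R7}
Step 13: commit R7 -> on_hand[A=47 B=35 C=42] avail[A=45 B=35 C=42] open={R6}
Step 14: reserve R8 C 7 -> on_hand[A=47 B=35 C=42] avail[A=45 B=35 C=35] open={R6,R8}
Step 15: commit R6 -> on_hand[A=45 B=35 C=42] avail[A=45 B=35 C=35] open={R8}
Step 16: cancel R8 -> on_hand[A=45 B=35 C=42] avail[A=45 B=35 C=42] open={}
Step 17: reserve R9 C 6 -> on_hand[A=45 B=35 C=42] avail[A=45 B=35 C=36] open={R9}
Step 18: commit R9 -> on_hand[A=45 B=35 C=36] avail[A=45 B=35 C=36] open={}
Step 19: reserve R10 B 2 -> on_hand[A=45 B=35 C=36] avail[A=45 B=33 C=36] open={R10}
Step 20: reserve R11 B 7 -> on_hand[A=45 B=35 C=36] avail[A=45 B=26 C=36] open={R10,R11}
Open reservations: ['R10', 'R11'] -> 2

Answer: 2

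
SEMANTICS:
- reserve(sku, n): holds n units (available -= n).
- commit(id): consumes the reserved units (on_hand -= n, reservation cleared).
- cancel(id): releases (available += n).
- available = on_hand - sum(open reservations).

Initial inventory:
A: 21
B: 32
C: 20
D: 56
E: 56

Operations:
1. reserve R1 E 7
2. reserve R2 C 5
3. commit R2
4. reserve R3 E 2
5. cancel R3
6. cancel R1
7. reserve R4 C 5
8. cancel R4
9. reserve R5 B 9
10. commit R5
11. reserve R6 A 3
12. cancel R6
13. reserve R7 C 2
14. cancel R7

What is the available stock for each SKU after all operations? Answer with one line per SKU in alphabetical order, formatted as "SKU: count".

Answer: A: 21
B: 23
C: 15
D: 56
E: 56

Derivation:
Step 1: reserve R1 E 7 -> on_hand[A=21 B=32 C=20 D=56 E=56] avail[A=21 B=32 C=20 D=56 E=49] open={R1}
Step 2: reserve R2 C 5 -> on_hand[A=21 B=32 C=20 D=56 E=56] avail[A=21 B=32 C=15 D=56 E=49] open={R1,R2}
Step 3: commit R2 -> on_hand[A=21 B=32 C=15 D=56 E=56] avail[A=21 B=32 C=15 D=56 E=49] open={R1}
Step 4: reserve R3 E 2 -> on_hand[A=21 B=32 C=15 D=56 E=56] avail[A=21 B=32 C=15 D=56 E=47] open={R1,R3}
Step 5: cancel R3 -> on_hand[A=21 B=32 C=15 D=56 E=56] avail[A=21 B=32 C=15 D=56 E=49] open={R1}
Step 6: cancel R1 -> on_hand[A=21 B=32 C=15 D=56 E=56] avail[A=21 B=32 C=15 D=56 E=56] open={}
Step 7: reserve R4 C 5 -> on_hand[A=21 B=32 C=15 D=56 E=56] avail[A=21 B=32 C=10 D=56 E=56] open={R4}
Step 8: cancel R4 -> on_hand[A=21 B=32 C=15 D=56 E=56] avail[A=21 B=32 C=15 D=56 E=56] open={}
Step 9: reserve R5 B 9 -> on_hand[A=21 B=32 C=15 D=56 E=56] avail[A=21 B=23 C=15 D=56 E=56] open={R5}
Step 10: commit R5 -> on_hand[A=21 B=23 C=15 D=56 E=56] avail[A=21 B=23 C=15 D=56 E=56] open={}
Step 11: reserve R6 A 3 -> on_hand[A=21 B=23 C=15 D=56 E=56] avail[A=18 B=23 C=15 D=56 E=56] open={R6}
Step 12: cancel R6 -> on_hand[A=21 B=23 C=15 D=56 E=56] avail[A=21 B=23 C=15 D=56 E=56] open={}
Step 13: reserve R7 C 2 -> on_hand[A=21 B=23 C=15 D=56 E=56] avail[A=21 B=23 C=13 D=56 E=56] open={R7}
Step 14: cancel R7 -> on_hand[A=21 B=23 C=15 D=56 E=56] avail[A=21 B=23 C=15 D=56 E=56] open={}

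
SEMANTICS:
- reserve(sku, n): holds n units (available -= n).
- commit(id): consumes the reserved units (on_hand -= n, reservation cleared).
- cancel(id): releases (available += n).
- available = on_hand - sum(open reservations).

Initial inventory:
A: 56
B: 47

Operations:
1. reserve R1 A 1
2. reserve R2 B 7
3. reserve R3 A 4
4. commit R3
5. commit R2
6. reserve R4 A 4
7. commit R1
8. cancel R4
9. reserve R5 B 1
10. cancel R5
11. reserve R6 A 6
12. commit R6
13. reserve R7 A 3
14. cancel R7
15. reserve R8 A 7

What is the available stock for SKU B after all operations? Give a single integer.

Step 1: reserve R1 A 1 -> on_hand[A=56 B=47] avail[A=55 B=47] open={R1}
Step 2: reserve R2 B 7 -> on_hand[A=56 B=47] avail[A=55 B=40] open={R1,R2}
Step 3: reserve R3 A 4 -> on_hand[A=56 B=47] avail[A=51 B=40] open={R1,R2,R3}
Step 4: commit R3 -> on_hand[A=52 B=47] avail[A=51 B=40] open={R1,R2}
Step 5: commit R2 -> on_hand[A=52 B=40] avail[A=51 B=40] open={R1}
Step 6: reserve R4 A 4 -> on_hand[A=52 B=40] avail[A=47 B=40] open={R1,R4}
Step 7: commit R1 -> on_hand[A=51 B=40] avail[A=47 B=40] open={R4}
Step 8: cancel R4 -> on_hand[A=51 B=40] avail[A=51 B=40] open={}
Step 9: reserve R5 B 1 -> on_hand[A=51 B=40] avail[A=51 B=39] open={R5}
Step 10: cancel R5 -> on_hand[A=51 B=40] avail[A=51 B=40] open={}
Step 11: reserve R6 A 6 -> on_hand[A=51 B=40] avail[A=45 B=40] open={R6}
Step 12: commit R6 -> on_hand[A=45 B=40] avail[A=45 B=40] open={}
Step 13: reserve R7 A 3 -> on_hand[A=45 B=40] avail[A=42 B=40] open={R7}
Step 14: cancel R7 -> on_hand[A=45 B=40] avail[A=45 B=40] open={}
Step 15: reserve R8 A 7 -> on_hand[A=45 B=40] avail[A=38 B=40] open={R8}
Final available[B] = 40

Answer: 40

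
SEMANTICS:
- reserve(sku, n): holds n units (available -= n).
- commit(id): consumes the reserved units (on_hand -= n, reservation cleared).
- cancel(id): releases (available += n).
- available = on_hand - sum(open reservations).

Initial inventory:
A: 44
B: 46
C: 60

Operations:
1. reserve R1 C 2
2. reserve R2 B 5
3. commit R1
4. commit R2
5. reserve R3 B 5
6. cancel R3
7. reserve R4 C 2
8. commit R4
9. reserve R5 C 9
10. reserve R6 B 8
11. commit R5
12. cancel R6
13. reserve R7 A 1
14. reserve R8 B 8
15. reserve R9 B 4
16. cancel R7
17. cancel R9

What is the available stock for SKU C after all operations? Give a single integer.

Answer: 47

Derivation:
Step 1: reserve R1 C 2 -> on_hand[A=44 B=46 C=60] avail[A=44 B=46 C=58] open={R1}
Step 2: reserve R2 B 5 -> on_hand[A=44 B=46 C=60] avail[A=44 B=41 C=58] open={R1,R2}
Step 3: commit R1 -> on_hand[A=44 B=46 C=58] avail[A=44 B=41 C=58] open={R2}
Step 4: commit R2 -> on_hand[A=44 B=41 C=58] avail[A=44 B=41 C=58] open={}
Step 5: reserve R3 B 5 -> on_hand[A=44 B=41 C=58] avail[A=44 B=36 C=58] open={R3}
Step 6: cancel R3 -> on_hand[A=44 B=41 C=58] avail[A=44 B=41 C=58] open={}
Step 7: reserve R4 C 2 -> on_hand[A=44 B=41 C=58] avail[A=44 B=41 C=56] open={R4}
Step 8: commit R4 -> on_hand[A=44 B=41 C=56] avail[A=44 B=41 C=56] open={}
Step 9: reserve R5 C 9 -> on_hand[A=44 B=41 C=56] avail[A=44 B=41 C=47] open={R5}
Step 10: reserve R6 B 8 -> on_hand[A=44 B=41 C=56] avail[A=44 B=33 C=47] open={R5,R6}
Step 11: commit R5 -> on_hand[A=44 B=41 C=47] avail[A=44 B=33 C=47] open={R6}
Step 12: cancel R6 -> on_hand[A=44 B=41 C=47] avail[A=44 B=41 C=47] open={}
Step 13: reserve R7 A 1 -> on_hand[A=44 B=41 C=47] avail[A=43 B=41 C=47] open={R7}
Step 14: reserve R8 B 8 -> on_hand[A=44 B=41 C=47] avail[A=43 B=33 C=47] open={R7,R8}
Step 15: reserve R9 B 4 -> on_hand[A=44 B=41 C=47] avail[A=43 B=29 C=47] open={R7,R8,R9}
Step 16: cancel R7 -> on_hand[A=44 B=41 C=47] avail[A=44 B=29 C=47] open={R8,R9}
Step 17: cancel R9 -> on_hand[A=44 B=41 C=47] avail[A=44 B=33 C=47] open={R8}
Final available[C] = 47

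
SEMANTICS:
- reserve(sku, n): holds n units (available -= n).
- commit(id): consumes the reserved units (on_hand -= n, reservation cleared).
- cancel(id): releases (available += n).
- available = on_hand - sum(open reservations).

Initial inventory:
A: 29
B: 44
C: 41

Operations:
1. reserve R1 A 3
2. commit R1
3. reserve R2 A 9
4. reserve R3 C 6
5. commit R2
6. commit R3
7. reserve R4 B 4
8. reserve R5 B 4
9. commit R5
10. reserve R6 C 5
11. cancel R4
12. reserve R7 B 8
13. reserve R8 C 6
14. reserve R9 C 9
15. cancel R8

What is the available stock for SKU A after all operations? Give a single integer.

Answer: 17

Derivation:
Step 1: reserve R1 A 3 -> on_hand[A=29 B=44 C=41] avail[A=26 B=44 C=41] open={R1}
Step 2: commit R1 -> on_hand[A=26 B=44 C=41] avail[A=26 B=44 C=41] open={}
Step 3: reserve R2 A 9 -> on_hand[A=26 B=44 C=41] avail[A=17 B=44 C=41] open={R2}
Step 4: reserve R3 C 6 -> on_hand[A=26 B=44 C=41] avail[A=17 B=44 C=35] open={R2,R3}
Step 5: commit R2 -> on_hand[A=17 B=44 C=41] avail[A=17 B=44 C=35] open={R3}
Step 6: commit R3 -> on_hand[A=17 B=44 C=35] avail[A=17 B=44 C=35] open={}
Step 7: reserve R4 B 4 -> on_hand[A=17 B=44 C=35] avail[A=17 B=40 C=35] open={R4}
Step 8: reserve R5 B 4 -> on_hand[A=17 B=44 C=35] avail[A=17 B=36 C=35] open={R4,R5}
Step 9: commit R5 -> on_hand[A=17 B=40 C=35] avail[A=17 B=36 C=35] open={R4}
Step 10: reserve R6 C 5 -> on_hand[A=17 B=40 C=35] avail[A=17 B=36 C=30] open={R4,R6}
Step 11: cancel R4 -> on_hand[A=17 B=40 C=35] avail[A=17 B=40 C=30] open={R6}
Step 12: reserve R7 B 8 -> on_hand[A=17 B=40 C=35] avail[A=17 B=32 C=30] open={R6,R7}
Step 13: reserve R8 C 6 -> on_hand[A=17 B=40 C=35] avail[A=17 B=32 C=24] open={R6,R7,R8}
Step 14: reserve R9 C 9 -> on_hand[A=17 B=40 C=35] avail[A=17 B=32 C=15] open={R6,R7,R8,R9}
Step 15: cancel R8 -> on_hand[A=17 B=40 C=35] avail[A=17 B=32 C=21] open={R6,R7,R9}
Final available[A] = 17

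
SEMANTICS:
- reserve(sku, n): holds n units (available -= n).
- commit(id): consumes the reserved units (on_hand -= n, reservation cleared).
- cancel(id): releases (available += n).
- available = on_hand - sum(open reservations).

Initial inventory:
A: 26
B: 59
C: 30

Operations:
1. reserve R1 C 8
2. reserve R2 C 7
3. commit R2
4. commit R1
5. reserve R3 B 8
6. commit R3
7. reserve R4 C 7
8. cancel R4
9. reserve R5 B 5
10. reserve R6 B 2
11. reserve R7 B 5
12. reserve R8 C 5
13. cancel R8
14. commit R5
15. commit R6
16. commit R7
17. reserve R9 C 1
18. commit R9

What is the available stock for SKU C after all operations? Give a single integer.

Answer: 14

Derivation:
Step 1: reserve R1 C 8 -> on_hand[A=26 B=59 C=30] avail[A=26 B=59 C=22] open={R1}
Step 2: reserve R2 C 7 -> on_hand[A=26 B=59 C=30] avail[A=26 B=59 C=15] open={R1,R2}
Step 3: commit R2 -> on_hand[A=26 B=59 C=23] avail[A=26 B=59 C=15] open={R1}
Step 4: commit R1 -> on_hand[A=26 B=59 C=15] avail[A=26 B=59 C=15] open={}
Step 5: reserve R3 B 8 -> on_hand[A=26 B=59 C=15] avail[A=26 B=51 C=15] open={R3}
Step 6: commit R3 -> on_hand[A=26 B=51 C=15] avail[A=26 B=51 C=15] open={}
Step 7: reserve R4 C 7 -> on_hand[A=26 B=51 C=15] avail[A=26 B=51 C=8] open={R4}
Step 8: cancel R4 -> on_hand[A=26 B=51 C=15] avail[A=26 B=51 C=15] open={}
Step 9: reserve R5 B 5 -> on_hand[A=26 B=51 C=15] avail[A=26 B=46 C=15] open={R5}
Step 10: reserve R6 B 2 -> on_hand[A=26 B=51 C=15] avail[A=26 B=44 C=15] open={R5,R6}
Step 11: reserve R7 B 5 -> on_hand[A=26 B=51 C=15] avail[A=26 B=39 C=15] open={R5,R6,R7}
Step 12: reserve R8 C 5 -> on_hand[A=26 B=51 C=15] avail[A=26 B=39 C=10] open={R5,R6,R7,R8}
Step 13: cancel R8 -> on_hand[A=26 B=51 C=15] avail[A=26 B=39 C=15] open={R5,R6,R7}
Step 14: commit R5 -> on_hand[A=26 B=46 C=15] avail[A=26 B=39 C=15] open={R6,R7}
Step 15: commit R6 -> on_hand[A=26 B=44 C=15] avail[A=26 B=39 C=15] open={R7}
Step 16: commit R7 -> on_hand[A=26 B=39 C=15] avail[A=26 B=39 C=15] open={}
Step 17: reserve R9 C 1 -> on_hand[A=26 B=39 C=15] avail[A=26 B=39 C=14] open={R9}
Step 18: commit R9 -> on_hand[A=26 B=39 C=14] avail[A=26 B=39 C=14] open={}
Final available[C] = 14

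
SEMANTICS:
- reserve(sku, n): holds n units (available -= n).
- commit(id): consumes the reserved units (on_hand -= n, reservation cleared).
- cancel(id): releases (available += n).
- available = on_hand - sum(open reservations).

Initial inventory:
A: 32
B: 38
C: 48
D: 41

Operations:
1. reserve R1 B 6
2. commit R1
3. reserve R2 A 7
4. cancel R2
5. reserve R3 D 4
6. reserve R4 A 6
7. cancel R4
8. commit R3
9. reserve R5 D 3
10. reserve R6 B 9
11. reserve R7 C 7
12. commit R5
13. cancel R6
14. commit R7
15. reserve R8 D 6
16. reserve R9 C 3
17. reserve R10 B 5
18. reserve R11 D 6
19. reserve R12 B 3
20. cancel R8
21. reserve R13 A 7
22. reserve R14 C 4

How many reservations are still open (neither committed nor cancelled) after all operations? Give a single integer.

Step 1: reserve R1 B 6 -> on_hand[A=32 B=38 C=48 D=41] avail[A=32 B=32 C=48 D=41] open={R1}
Step 2: commit R1 -> on_hand[A=32 B=32 C=48 D=41] avail[A=32 B=32 C=48 D=41] open={}
Step 3: reserve R2 A 7 -> on_hand[A=32 B=32 C=48 D=41] avail[A=25 B=32 C=48 D=41] open={R2}
Step 4: cancel R2 -> on_hand[A=32 B=32 C=48 D=41] avail[A=32 B=32 C=48 D=41] open={}
Step 5: reserve R3 D 4 -> on_hand[A=32 B=32 C=48 D=41] avail[A=32 B=32 C=48 D=37] open={R3}
Step 6: reserve R4 A 6 -> on_hand[A=32 B=32 C=48 D=41] avail[A=26 B=32 C=48 D=37] open={R3,R4}
Step 7: cancel R4 -> on_hand[A=32 B=32 C=48 D=41] avail[A=32 B=32 C=48 D=37] open={R3}
Step 8: commit R3 -> on_hand[A=32 B=32 C=48 D=37] avail[A=32 B=32 C=48 D=37] open={}
Step 9: reserve R5 D 3 -> on_hand[A=32 B=32 C=48 D=37] avail[A=32 B=32 C=48 D=34] open={R5}
Step 10: reserve R6 B 9 -> on_hand[A=32 B=32 C=48 D=37] avail[A=32 B=23 C=48 D=34] open={R5,R6}
Step 11: reserve R7 C 7 -> on_hand[A=32 B=32 C=48 D=37] avail[A=32 B=23 C=41 D=34] open={R5,R6,R7}
Step 12: commit R5 -> on_hand[A=32 B=32 C=48 D=34] avail[A=32 B=23 C=41 D=34] open={R6,R7}
Step 13: cancel R6 -> on_hand[A=32 B=32 C=48 D=34] avail[A=32 B=32 C=41 D=34] open={R7}
Step 14: commit R7 -> on_hand[A=32 B=32 C=41 D=34] avail[A=32 B=32 C=41 D=34] open={}
Step 15: reserve R8 D 6 -> on_hand[A=32 B=32 C=41 D=34] avail[A=32 B=32 C=41 D=28] open={R8}
Step 16: reserve R9 C 3 -> on_hand[A=32 B=32 C=41 D=34] avail[A=32 B=32 C=38 D=28] open={R8,R9}
Step 17: reserve R10 B 5 -> on_hand[A=32 B=32 C=41 D=34] avail[A=32 B=27 C=38 D=28] open={R10,R8,R9}
Step 18: reserve R11 D 6 -> on_hand[A=32 B=32 C=41 D=34] avail[A=32 B=27 C=38 D=22] open={R10,R11,R8,R9}
Step 19: reserve R12 B 3 -> on_hand[A=32 B=32 C=41 D=34] avail[A=32 B=24 C=38 D=22] open={R10,R11,R12,R8,R9}
Step 20: cancel R8 -> on_hand[A=32 B=32 C=41 D=34] avail[A=32 B=24 C=38 D=28] open={R10,R11,R12,R9}
Step 21: reserve R13 A 7 -> on_hand[A=32 B=32 C=41 D=34] avail[A=25 B=24 C=38 D=28] open={R10,R11,R12,R13,R9}
Step 22: reserve R14 C 4 -> on_hand[A=32 B=32 C=41 D=34] avail[A=25 B=24 C=34 D=28] open={R10,R11,R12,R13,R14,R9}
Open reservations: ['R10', 'R11', 'R12', 'R13', 'R14', 'R9'] -> 6

Answer: 6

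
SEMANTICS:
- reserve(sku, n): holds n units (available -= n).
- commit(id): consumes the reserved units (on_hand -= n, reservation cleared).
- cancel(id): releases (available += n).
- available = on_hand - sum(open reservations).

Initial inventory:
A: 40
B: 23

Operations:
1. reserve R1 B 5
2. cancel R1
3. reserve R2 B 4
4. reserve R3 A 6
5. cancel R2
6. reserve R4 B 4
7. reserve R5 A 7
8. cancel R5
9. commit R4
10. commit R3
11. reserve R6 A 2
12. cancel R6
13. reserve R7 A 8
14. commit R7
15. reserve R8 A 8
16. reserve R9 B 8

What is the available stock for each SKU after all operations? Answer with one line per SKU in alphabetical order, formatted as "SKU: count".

Step 1: reserve R1 B 5 -> on_hand[A=40 B=23] avail[A=40 B=18] open={R1}
Step 2: cancel R1 -> on_hand[A=40 B=23] avail[A=40 B=23] open={}
Step 3: reserve R2 B 4 -> on_hand[A=40 B=23] avail[A=40 B=19] open={R2}
Step 4: reserve R3 A 6 -> on_hand[A=40 B=23] avail[A=34 B=19] open={R2,R3}
Step 5: cancel R2 -> on_hand[A=40 B=23] avail[A=34 B=23] open={R3}
Step 6: reserve R4 B 4 -> on_hand[A=40 B=23] avail[A=34 B=19] open={R3,R4}
Step 7: reserve R5 A 7 -> on_hand[A=40 B=23] avail[A=27 B=19] open={R3,R4,R5}
Step 8: cancel R5 -> on_hand[A=40 B=23] avail[A=34 B=19] open={R3,R4}
Step 9: commit R4 -> on_hand[A=40 B=19] avail[A=34 B=19] open={R3}
Step 10: commit R3 -> on_hand[A=34 B=19] avail[A=34 B=19] open={}
Step 11: reserve R6 A 2 -> on_hand[A=34 B=19] avail[A=32 B=19] open={R6}
Step 12: cancel R6 -> on_hand[A=34 B=19] avail[A=34 B=19] open={}
Step 13: reserve R7 A 8 -> on_hand[A=34 B=19] avail[A=26 B=19] open={R7}
Step 14: commit R7 -> on_hand[A=26 B=19] avail[A=26 B=19] open={}
Step 15: reserve R8 A 8 -> on_hand[A=26 B=19] avail[A=18 B=19] open={R8}
Step 16: reserve R9 B 8 -> on_hand[A=26 B=19] avail[A=18 B=11] open={R8,R9}

Answer: A: 18
B: 11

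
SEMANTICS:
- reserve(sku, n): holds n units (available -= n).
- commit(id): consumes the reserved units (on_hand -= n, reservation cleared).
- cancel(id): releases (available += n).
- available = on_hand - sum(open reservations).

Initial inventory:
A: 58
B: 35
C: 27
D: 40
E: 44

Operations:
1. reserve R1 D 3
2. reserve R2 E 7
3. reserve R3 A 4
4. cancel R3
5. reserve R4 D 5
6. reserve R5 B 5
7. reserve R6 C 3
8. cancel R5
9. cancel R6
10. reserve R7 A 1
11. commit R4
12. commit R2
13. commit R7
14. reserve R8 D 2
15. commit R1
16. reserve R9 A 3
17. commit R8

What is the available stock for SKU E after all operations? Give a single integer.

Answer: 37

Derivation:
Step 1: reserve R1 D 3 -> on_hand[A=58 B=35 C=27 D=40 E=44] avail[A=58 B=35 C=27 D=37 E=44] open={R1}
Step 2: reserve R2 E 7 -> on_hand[A=58 B=35 C=27 D=40 E=44] avail[A=58 B=35 C=27 D=37 E=37] open={R1,R2}
Step 3: reserve R3 A 4 -> on_hand[A=58 B=35 C=27 D=40 E=44] avail[A=54 B=35 C=27 D=37 E=37] open={R1,R2,R3}
Step 4: cancel R3 -> on_hand[A=58 B=35 C=27 D=40 E=44] avail[A=58 B=35 C=27 D=37 E=37] open={R1,R2}
Step 5: reserve R4 D 5 -> on_hand[A=58 B=35 C=27 D=40 E=44] avail[A=58 B=35 C=27 D=32 E=37] open={R1,R2,R4}
Step 6: reserve R5 B 5 -> on_hand[A=58 B=35 C=27 D=40 E=44] avail[A=58 B=30 C=27 D=32 E=37] open={R1,R2,R4,R5}
Step 7: reserve R6 C 3 -> on_hand[A=58 B=35 C=27 D=40 E=44] avail[A=58 B=30 C=24 D=32 E=37] open={R1,R2,R4,R5,R6}
Step 8: cancel R5 -> on_hand[A=58 B=35 C=27 D=40 E=44] avail[A=58 B=35 C=24 D=32 E=37] open={R1,R2,R4,R6}
Step 9: cancel R6 -> on_hand[A=58 B=35 C=27 D=40 E=44] avail[A=58 B=35 C=27 D=32 E=37] open={R1,R2,R4}
Step 10: reserve R7 A 1 -> on_hand[A=58 B=35 C=27 D=40 E=44] avail[A=57 B=35 C=27 D=32 E=37] open={R1,R2,R4,R7}
Step 11: commit R4 -> on_hand[A=58 B=35 C=27 D=35 E=44] avail[A=57 B=35 C=27 D=32 E=37] open={R1,R2,R7}
Step 12: commit R2 -> on_hand[A=58 B=35 C=27 D=35 E=37] avail[A=57 B=35 C=27 D=32 E=37] open={R1,R7}
Step 13: commit R7 -> on_hand[A=57 B=35 C=27 D=35 E=37] avail[A=57 B=35 C=27 D=32 E=37] open={R1}
Step 14: reserve R8 D 2 -> on_hand[A=57 B=35 C=27 D=35 E=37] avail[A=57 B=35 C=27 D=30 E=37] open={R1,R8}
Step 15: commit R1 -> on_hand[A=57 B=35 C=27 D=32 E=37] avail[A=57 B=35 C=27 D=30 E=37] open={R8}
Step 16: reserve R9 A 3 -> on_hand[A=57 B=35 C=27 D=32 E=37] avail[A=54 B=35 C=27 D=30 E=37] open={R8,R9}
Step 17: commit R8 -> on_hand[A=57 B=35 C=27 D=30 E=37] avail[A=54 B=35 C=27 D=30 E=37] open={R9}
Final available[E] = 37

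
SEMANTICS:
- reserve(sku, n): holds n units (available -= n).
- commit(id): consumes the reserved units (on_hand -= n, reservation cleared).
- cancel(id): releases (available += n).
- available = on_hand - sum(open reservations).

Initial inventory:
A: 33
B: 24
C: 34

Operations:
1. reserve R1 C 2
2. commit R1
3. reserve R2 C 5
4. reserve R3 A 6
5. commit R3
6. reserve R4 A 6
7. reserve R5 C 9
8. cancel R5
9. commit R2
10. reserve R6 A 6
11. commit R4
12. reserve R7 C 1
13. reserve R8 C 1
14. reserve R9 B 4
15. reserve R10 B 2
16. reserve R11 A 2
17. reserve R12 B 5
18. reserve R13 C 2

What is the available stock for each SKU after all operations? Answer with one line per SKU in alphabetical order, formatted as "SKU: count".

Step 1: reserve R1 C 2 -> on_hand[A=33 B=24 C=34] avail[A=33 B=24 C=32] open={R1}
Step 2: commit R1 -> on_hand[A=33 B=24 C=32] avail[A=33 B=24 C=32] open={}
Step 3: reserve R2 C 5 -> on_hand[A=33 B=24 C=32] avail[A=33 B=24 C=27] open={R2}
Step 4: reserve R3 A 6 -> on_hand[A=33 B=24 C=32] avail[A=27 B=24 C=27] open={R2,R3}
Step 5: commit R3 -> on_hand[A=27 B=24 C=32] avail[A=27 B=24 C=27] open={R2}
Step 6: reserve R4 A 6 -> on_hand[A=27 B=24 C=32] avail[A=21 B=24 C=27] open={R2,R4}
Step 7: reserve R5 C 9 -> on_hand[A=27 B=24 C=32] avail[A=21 B=24 C=18] open={R2,R4,R5}
Step 8: cancel R5 -> on_hand[A=27 B=24 C=32] avail[A=21 B=24 C=27] open={R2,R4}
Step 9: commit R2 -> on_hand[A=27 B=24 C=27] avail[A=21 B=24 C=27] open={R4}
Step 10: reserve R6 A 6 -> on_hand[A=27 B=24 C=27] avail[A=15 B=24 C=27] open={R4,R6}
Step 11: commit R4 -> on_hand[A=21 B=24 C=27] avail[A=15 B=24 C=27] open={R6}
Step 12: reserve R7 C 1 -> on_hand[A=21 B=24 C=27] avail[A=15 B=24 C=26] open={R6,R7}
Step 13: reserve R8 C 1 -> on_hand[A=21 B=24 C=27] avail[A=15 B=24 C=25] open={R6,R7,R8}
Step 14: reserve R9 B 4 -> on_hand[A=21 B=24 C=27] avail[A=15 B=20 C=25] open={R6,R7,R8,R9}
Step 15: reserve R10 B 2 -> on_hand[A=21 B=24 C=27] avail[A=15 B=18 C=25] open={R10,R6,R7,R8,R9}
Step 16: reserve R11 A 2 -> on_hand[A=21 B=24 C=27] avail[A=13 B=18 C=25] open={R10,R11,R6,R7,R8,R9}
Step 17: reserve R12 B 5 -> on_hand[A=21 B=24 C=27] avail[A=13 B=13 C=25] open={R10,R11,R12,R6,R7,R8,R9}
Step 18: reserve R13 C 2 -> on_hand[A=21 B=24 C=27] avail[A=13 B=13 C=23] open={R10,R11,R12,R13,R6,R7,R8,R9}

Answer: A: 13
B: 13
C: 23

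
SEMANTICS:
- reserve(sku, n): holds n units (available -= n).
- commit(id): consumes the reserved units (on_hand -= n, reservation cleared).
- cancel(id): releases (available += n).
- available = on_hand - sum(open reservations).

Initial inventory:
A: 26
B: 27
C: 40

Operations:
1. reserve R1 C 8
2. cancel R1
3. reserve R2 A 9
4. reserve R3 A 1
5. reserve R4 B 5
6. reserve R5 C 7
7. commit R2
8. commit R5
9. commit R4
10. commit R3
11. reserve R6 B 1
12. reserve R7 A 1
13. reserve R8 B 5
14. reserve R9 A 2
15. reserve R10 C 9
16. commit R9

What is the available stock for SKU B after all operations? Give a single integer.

Step 1: reserve R1 C 8 -> on_hand[A=26 B=27 C=40] avail[A=26 B=27 C=32] open={R1}
Step 2: cancel R1 -> on_hand[A=26 B=27 C=40] avail[A=26 B=27 C=40] open={}
Step 3: reserve R2 A 9 -> on_hand[A=26 B=27 C=40] avail[A=17 B=27 C=40] open={R2}
Step 4: reserve R3 A 1 -> on_hand[A=26 B=27 C=40] avail[A=16 B=27 C=40] open={R2,R3}
Step 5: reserve R4 B 5 -> on_hand[A=26 B=27 C=40] avail[A=16 B=22 C=40] open={R2,R3,R4}
Step 6: reserve R5 C 7 -> on_hand[A=26 B=27 C=40] avail[A=16 B=22 C=33] open={R2,R3,R4,R5}
Step 7: commit R2 -> on_hand[A=17 B=27 C=40] avail[A=16 B=22 C=33] open={R3,R4,R5}
Step 8: commit R5 -> on_hand[A=17 B=27 C=33] avail[A=16 B=22 C=33] open={R3,R4}
Step 9: commit R4 -> on_hand[A=17 B=22 C=33] avail[A=16 B=22 C=33] open={R3}
Step 10: commit R3 -> on_hand[A=16 B=22 C=33] avail[A=16 B=22 C=33] open={}
Step 11: reserve R6 B 1 -> on_hand[A=16 B=22 C=33] avail[A=16 B=21 C=33] open={R6}
Step 12: reserve R7 A 1 -> on_hand[A=16 B=22 C=33] avail[A=15 B=21 C=33] open={R6,R7}
Step 13: reserve R8 B 5 -> on_hand[A=16 B=22 C=33] avail[A=15 B=16 C=33] open={R6,R7,R8}
Step 14: reserve R9 A 2 -> on_hand[A=16 B=22 C=33] avail[A=13 B=16 C=33] open={R6,R7,R8,R9}
Step 15: reserve R10 C 9 -> on_hand[A=16 B=22 C=33] avail[A=13 B=16 C=24] open={R10,R6,R7,R8,R9}
Step 16: commit R9 -> on_hand[A=14 B=22 C=33] avail[A=13 B=16 C=24] open={R10,R6,R7,R8}
Final available[B] = 16

Answer: 16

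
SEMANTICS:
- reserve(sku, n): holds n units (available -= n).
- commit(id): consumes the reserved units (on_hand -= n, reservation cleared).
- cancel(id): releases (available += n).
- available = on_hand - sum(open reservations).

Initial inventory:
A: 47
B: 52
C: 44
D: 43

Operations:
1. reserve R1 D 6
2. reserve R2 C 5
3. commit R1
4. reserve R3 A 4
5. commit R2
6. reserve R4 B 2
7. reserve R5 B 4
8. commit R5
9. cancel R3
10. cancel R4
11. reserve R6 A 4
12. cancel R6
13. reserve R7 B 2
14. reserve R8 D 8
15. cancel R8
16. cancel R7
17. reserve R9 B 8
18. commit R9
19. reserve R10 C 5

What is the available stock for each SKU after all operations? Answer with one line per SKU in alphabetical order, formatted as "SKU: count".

Answer: A: 47
B: 40
C: 34
D: 37

Derivation:
Step 1: reserve R1 D 6 -> on_hand[A=47 B=52 C=44 D=43] avail[A=47 B=52 C=44 D=37] open={R1}
Step 2: reserve R2 C 5 -> on_hand[A=47 B=52 C=44 D=43] avail[A=47 B=52 C=39 D=37] open={R1,R2}
Step 3: commit R1 -> on_hand[A=47 B=52 C=44 D=37] avail[A=47 B=52 C=39 D=37] open={R2}
Step 4: reserve R3 A 4 -> on_hand[A=47 B=52 C=44 D=37] avail[A=43 B=52 C=39 D=37] open={R2,R3}
Step 5: commit R2 -> on_hand[A=47 B=52 C=39 D=37] avail[A=43 B=52 C=39 D=37] open={R3}
Step 6: reserve R4 B 2 -> on_hand[A=47 B=52 C=39 D=37] avail[A=43 B=50 C=39 D=37] open={R3,R4}
Step 7: reserve R5 B 4 -> on_hand[A=47 B=52 C=39 D=37] avail[A=43 B=46 C=39 D=37] open={R3,R4,R5}
Step 8: commit R5 -> on_hand[A=47 B=48 C=39 D=37] avail[A=43 B=46 C=39 D=37] open={R3,R4}
Step 9: cancel R3 -> on_hand[A=47 B=48 C=39 D=37] avail[A=47 B=46 C=39 D=37] open={R4}
Step 10: cancel R4 -> on_hand[A=47 B=48 C=39 D=37] avail[A=47 B=48 C=39 D=37] open={}
Step 11: reserve R6 A 4 -> on_hand[A=47 B=48 C=39 D=37] avail[A=43 B=48 C=39 D=37] open={R6}
Step 12: cancel R6 -> on_hand[A=47 B=48 C=39 D=37] avail[A=47 B=48 C=39 D=37] open={}
Step 13: reserve R7 B 2 -> on_hand[A=47 B=48 C=39 D=37] avail[A=47 B=46 C=39 D=37] open={R7}
Step 14: reserve R8 D 8 -> on_hand[A=47 B=48 C=39 D=37] avail[A=47 B=46 C=39 D=29] open={R7,R8}
Step 15: cancel R8 -> on_hand[A=47 B=48 C=39 D=37] avail[A=47 B=46 C=39 D=37] open={R7}
Step 16: cancel R7 -> on_hand[A=47 B=48 C=39 D=37] avail[A=47 B=48 C=39 D=37] open={}
Step 17: reserve R9 B 8 -> on_hand[A=47 B=48 C=39 D=37] avail[A=47 B=40 C=39 D=37] open={R9}
Step 18: commit R9 -> on_hand[A=47 B=40 C=39 D=37] avail[A=47 B=40 C=39 D=37] open={}
Step 19: reserve R10 C 5 -> on_hand[A=47 B=40 C=39 D=37] avail[A=47 B=40 C=34 D=37] open={R10}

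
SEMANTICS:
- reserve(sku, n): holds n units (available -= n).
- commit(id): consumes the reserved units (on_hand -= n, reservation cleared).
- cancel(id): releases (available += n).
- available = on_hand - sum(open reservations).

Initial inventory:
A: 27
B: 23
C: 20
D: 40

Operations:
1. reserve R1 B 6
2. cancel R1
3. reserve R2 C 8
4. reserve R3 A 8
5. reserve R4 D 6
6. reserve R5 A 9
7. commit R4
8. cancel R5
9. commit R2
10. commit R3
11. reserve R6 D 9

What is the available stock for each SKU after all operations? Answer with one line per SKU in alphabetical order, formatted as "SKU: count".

Answer: A: 19
B: 23
C: 12
D: 25

Derivation:
Step 1: reserve R1 B 6 -> on_hand[A=27 B=23 C=20 D=40] avail[A=27 B=17 C=20 D=40] open={R1}
Step 2: cancel R1 -> on_hand[A=27 B=23 C=20 D=40] avail[A=27 B=23 C=20 D=40] open={}
Step 3: reserve R2 C 8 -> on_hand[A=27 B=23 C=20 D=40] avail[A=27 B=23 C=12 D=40] open={R2}
Step 4: reserve R3 A 8 -> on_hand[A=27 B=23 C=20 D=40] avail[A=19 B=23 C=12 D=40] open={R2,R3}
Step 5: reserve R4 D 6 -> on_hand[A=27 B=23 C=20 D=40] avail[A=19 B=23 C=12 D=34] open={R2,R3,R4}
Step 6: reserve R5 A 9 -> on_hand[A=27 B=23 C=20 D=40] avail[A=10 B=23 C=12 D=34] open={R2,R3,R4,R5}
Step 7: commit R4 -> on_hand[A=27 B=23 C=20 D=34] avail[A=10 B=23 C=12 D=34] open={R2,R3,R5}
Step 8: cancel R5 -> on_hand[A=27 B=23 C=20 D=34] avail[A=19 B=23 C=12 D=34] open={R2,R3}
Step 9: commit R2 -> on_hand[A=27 B=23 C=12 D=34] avail[A=19 B=23 C=12 D=34] open={R3}
Step 10: commit R3 -> on_hand[A=19 B=23 C=12 D=34] avail[A=19 B=23 C=12 D=34] open={}
Step 11: reserve R6 D 9 -> on_hand[A=19 B=23 C=12 D=34] avail[A=19 B=23 C=12 D=25] open={R6}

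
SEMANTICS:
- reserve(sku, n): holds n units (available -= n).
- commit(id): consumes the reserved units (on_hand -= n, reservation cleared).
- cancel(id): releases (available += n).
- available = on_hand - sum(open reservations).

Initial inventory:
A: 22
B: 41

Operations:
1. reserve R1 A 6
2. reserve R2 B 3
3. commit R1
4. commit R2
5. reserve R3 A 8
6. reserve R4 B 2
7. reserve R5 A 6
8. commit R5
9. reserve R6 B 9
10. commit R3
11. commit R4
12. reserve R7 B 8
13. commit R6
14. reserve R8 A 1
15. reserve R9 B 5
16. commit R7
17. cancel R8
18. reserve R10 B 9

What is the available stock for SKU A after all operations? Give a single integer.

Step 1: reserve R1 A 6 -> on_hand[A=22 B=41] avail[A=16 B=41] open={R1}
Step 2: reserve R2 B 3 -> on_hand[A=22 B=41] avail[A=16 B=38] open={R1,R2}
Step 3: commit R1 -> on_hand[A=16 B=41] avail[A=16 B=38] open={R2}
Step 4: commit R2 -> on_hand[A=16 B=38] avail[A=16 B=38] open={}
Step 5: reserve R3 A 8 -> on_hand[A=16 B=38] avail[A=8 B=38] open={R3}
Step 6: reserve R4 B 2 -> on_hand[A=16 B=38] avail[A=8 B=36] open={R3,R4}
Step 7: reserve R5 A 6 -> on_hand[A=16 B=38] avail[A=2 B=36] open={R3,R4,R5}
Step 8: commit R5 -> on_hand[A=10 B=38] avail[A=2 B=36] open={R3,R4}
Step 9: reserve R6 B 9 -> on_hand[A=10 B=38] avail[A=2 B=27] open={R3,R4,R6}
Step 10: commit R3 -> on_hand[A=2 B=38] avail[A=2 B=27] open={R4,R6}
Step 11: commit R4 -> on_hand[A=2 B=36] avail[A=2 B=27] open={R6}
Step 12: reserve R7 B 8 -> on_hand[A=2 B=36] avail[A=2 B=19] open={R6,R7}
Step 13: commit R6 -> on_hand[A=2 B=27] avail[A=2 B=19] open={R7}
Step 14: reserve R8 A 1 -> on_hand[A=2 B=27] avail[A=1 B=19] open={R7,R8}
Step 15: reserve R9 B 5 -> on_hand[A=2 B=27] avail[A=1 B=14] open={R7,R8,R9}
Step 16: commit R7 -> on_hand[A=2 B=19] avail[A=1 B=14] open={R8,R9}
Step 17: cancel R8 -> on_hand[A=2 B=19] avail[A=2 B=14] open={R9}
Step 18: reserve R10 B 9 -> on_hand[A=2 B=19] avail[A=2 B=5] open={R10,R9}
Final available[A] = 2

Answer: 2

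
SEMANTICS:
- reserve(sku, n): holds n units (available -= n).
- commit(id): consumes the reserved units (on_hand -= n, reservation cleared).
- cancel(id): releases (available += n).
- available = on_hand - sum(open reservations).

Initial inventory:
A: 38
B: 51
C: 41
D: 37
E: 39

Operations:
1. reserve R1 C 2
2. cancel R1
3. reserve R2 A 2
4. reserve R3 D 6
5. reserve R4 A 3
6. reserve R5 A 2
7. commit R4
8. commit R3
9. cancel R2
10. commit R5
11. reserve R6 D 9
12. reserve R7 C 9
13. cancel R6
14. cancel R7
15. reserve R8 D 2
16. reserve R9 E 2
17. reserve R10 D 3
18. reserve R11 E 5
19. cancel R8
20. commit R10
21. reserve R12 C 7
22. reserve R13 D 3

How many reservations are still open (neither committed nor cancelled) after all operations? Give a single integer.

Step 1: reserve R1 C 2 -> on_hand[A=38 B=51 C=41 D=37 E=39] avail[A=38 B=51 C=39 D=37 E=39] open={R1}
Step 2: cancel R1 -> on_hand[A=38 B=51 C=41 D=37 E=39] avail[A=38 B=51 C=41 D=37 E=39] open={}
Step 3: reserve R2 A 2 -> on_hand[A=38 B=51 C=41 D=37 E=39] avail[A=36 B=51 C=41 D=37 E=39] open={R2}
Step 4: reserve R3 D 6 -> on_hand[A=38 B=51 C=41 D=37 E=39] avail[A=36 B=51 C=41 D=31 E=39] open={R2,R3}
Step 5: reserve R4 A 3 -> on_hand[A=38 B=51 C=41 D=37 E=39] avail[A=33 B=51 C=41 D=31 E=39] open={R2,R3,R4}
Step 6: reserve R5 A 2 -> on_hand[A=38 B=51 C=41 D=37 E=39] avail[A=31 B=51 C=41 D=31 E=39] open={R2,R3,R4,R5}
Step 7: commit R4 -> on_hand[A=35 B=51 C=41 D=37 E=39] avail[A=31 B=51 C=41 D=31 E=39] open={R2,R3,R5}
Step 8: commit R3 -> on_hand[A=35 B=51 C=41 D=31 E=39] avail[A=31 B=51 C=41 D=31 E=39] open={R2,R5}
Step 9: cancel R2 -> on_hand[A=35 B=51 C=41 D=31 E=39] avail[A=33 B=51 C=41 D=31 E=39] open={R5}
Step 10: commit R5 -> on_hand[A=33 B=51 C=41 D=31 E=39] avail[A=33 B=51 C=41 D=31 E=39] open={}
Step 11: reserve R6 D 9 -> on_hand[A=33 B=51 C=41 D=31 E=39] avail[A=33 B=51 C=41 D=22 E=39] open={R6}
Step 12: reserve R7 C 9 -> on_hand[A=33 B=51 C=41 D=31 E=39] avail[A=33 B=51 C=32 D=22 E=39] open={R6,R7}
Step 13: cancel R6 -> on_hand[A=33 B=51 C=41 D=31 E=39] avail[A=33 B=51 C=32 D=31 E=39] open={R7}
Step 14: cancel R7 -> on_hand[A=33 B=51 C=41 D=31 E=39] avail[A=33 B=51 C=41 D=31 E=39] open={}
Step 15: reserve R8 D 2 -> on_hand[A=33 B=51 C=41 D=31 E=39] avail[A=33 B=51 C=41 D=29 E=39] open={R8}
Step 16: reserve R9 E 2 -> on_hand[A=33 B=51 C=41 D=31 E=39] avail[A=33 B=51 C=41 D=29 E=37] open={R8,R9}
Step 17: reserve R10 D 3 -> on_hand[A=33 B=51 C=41 D=31 E=39] avail[A=33 B=51 C=41 D=26 E=37] open={R10,R8,R9}
Step 18: reserve R11 E 5 -> on_hand[A=33 B=51 C=41 D=31 E=39] avail[A=33 B=51 C=41 D=26 E=32] open={R10,R11,R8,R9}
Step 19: cancel R8 -> on_hand[A=33 B=51 C=41 D=31 E=39] avail[A=33 B=51 C=41 D=28 E=32] open={R10,R11,R9}
Step 20: commit R10 -> on_hand[A=33 B=51 C=41 D=28 E=39] avail[A=33 B=51 C=41 D=28 E=32] open={R11,R9}
Step 21: reserve R12 C 7 -> on_hand[A=33 B=51 C=41 D=28 E=39] avail[A=33 B=51 C=34 D=28 E=32] open={R11,R12,R9}
Step 22: reserve R13 D 3 -> on_hand[A=33 B=51 C=41 D=28 E=39] avail[A=33 B=51 C=34 D=25 E=32] open={R11,R12,R13,R9}
Open reservations: ['R11', 'R12', 'R13', 'R9'] -> 4

Answer: 4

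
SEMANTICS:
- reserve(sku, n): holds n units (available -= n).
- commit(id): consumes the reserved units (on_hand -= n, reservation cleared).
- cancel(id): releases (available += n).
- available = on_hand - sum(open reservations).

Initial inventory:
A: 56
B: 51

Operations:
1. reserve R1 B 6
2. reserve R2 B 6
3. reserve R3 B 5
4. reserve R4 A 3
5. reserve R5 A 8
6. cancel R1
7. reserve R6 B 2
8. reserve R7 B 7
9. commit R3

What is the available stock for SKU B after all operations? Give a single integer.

Step 1: reserve R1 B 6 -> on_hand[A=56 B=51] avail[A=56 B=45] open={R1}
Step 2: reserve R2 B 6 -> on_hand[A=56 B=51] avail[A=56 B=39] open={R1,R2}
Step 3: reserve R3 B 5 -> on_hand[A=56 B=51] avail[A=56 B=34] open={R1,R2,R3}
Step 4: reserve R4 A 3 -> on_hand[A=56 B=51] avail[A=53 B=34] open={R1,R2,R3,R4}
Step 5: reserve R5 A 8 -> on_hand[A=56 B=51] avail[A=45 B=34] open={R1,R2,R3,R4,R5}
Step 6: cancel R1 -> on_hand[A=56 B=51] avail[A=45 B=40] open={R2,R3,R4,R5}
Step 7: reserve R6 B 2 -> on_hand[A=56 B=51] avail[A=45 B=38] open={R2,R3,R4,R5,R6}
Step 8: reserve R7 B 7 -> on_hand[A=56 B=51] avail[A=45 B=31] open={R2,R3,R4,R5,R6,R7}
Step 9: commit R3 -> on_hand[A=56 B=46] avail[A=45 B=31] open={R2,R4,R5,R6,R7}
Final available[B] = 31

Answer: 31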